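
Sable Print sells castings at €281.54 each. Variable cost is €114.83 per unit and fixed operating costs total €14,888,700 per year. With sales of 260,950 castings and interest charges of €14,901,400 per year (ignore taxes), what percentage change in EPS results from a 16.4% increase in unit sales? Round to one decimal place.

Contribution at this volume is 260,950 × €166.71 = €43,502,974.50.
Operating income = contribution − fixed costs = €43,502,974.50 − €14,888,700 = €28,614,274.50.
Interest = €14,901,400.00, so EBIT − I = €13,712,874.50.
DCL = total CM / (EBIT − I) = €43,502,974.50 / €13,712,874.50 = 3.1724.
EPS therefore changes by 3.1724 × (+16.4%) = +52.0%.

+52.0%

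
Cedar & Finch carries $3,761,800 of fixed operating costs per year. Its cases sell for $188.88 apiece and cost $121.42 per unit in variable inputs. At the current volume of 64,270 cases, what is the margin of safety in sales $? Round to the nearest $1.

Unit CM = price − variable cost = $188.88 − $121.42 = $67.46. Break-even units = $3,761,800 ÷ $67.46 = 55,763.42; break-even revenue = 55,763.42 × $188.88 = $10,532,593.89.
Actual sales revenue = 64,270 × $188.88 = $12,139,317.60.
Margin of safety = $12,139,317.60 − $10,532,593.89 = $1,606,724.

$1,606,724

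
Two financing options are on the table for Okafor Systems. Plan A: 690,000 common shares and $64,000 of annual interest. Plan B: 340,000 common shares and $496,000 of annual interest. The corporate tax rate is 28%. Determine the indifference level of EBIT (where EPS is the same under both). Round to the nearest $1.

$915,657

Set EPS_A = EPS_B: (EBIT − $64,000)(1 − 0.28) ÷ 690,000 = (EBIT − $496,000)(1 − 0.28) ÷ 340,000.
Cancelling (1 − t) and cross-multiplying: 340,000·(EBIT − 64,000) = 690,000·(EBIT − 496,000).
Solving, EBIT = (496,000·690,000 − 64,000·340,000) / (690,000 − 340,000) = 320,480,000,000 / 350,000 = 915,657.14.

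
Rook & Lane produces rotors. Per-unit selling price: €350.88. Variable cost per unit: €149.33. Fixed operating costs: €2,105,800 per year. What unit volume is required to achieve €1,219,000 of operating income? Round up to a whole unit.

Each unit contributes €350.88 − €149.33 = €201.55.
Units = (FC + target) / CM = (€2,105,800 + €1,219,000) / €201.55 = 16,496.15, so 16,497 rotors.

16,497 rotors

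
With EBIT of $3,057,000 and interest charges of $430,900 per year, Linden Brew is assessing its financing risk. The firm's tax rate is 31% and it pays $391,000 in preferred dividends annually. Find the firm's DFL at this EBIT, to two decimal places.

1.48

Interest = $430,900.00.
Pre-tax preferred-dividend burden = $391,000 ÷ (1 − 0.31) = $566,666.67.
DFL = EBIT ÷ [EBIT − I − D_p/(1−t)] = $3,057,000 ÷ [$3,057,000 − $430,900.00 − $566,666.67] = $3,057,000 ÷ $2,059,433.33 = 1.4844.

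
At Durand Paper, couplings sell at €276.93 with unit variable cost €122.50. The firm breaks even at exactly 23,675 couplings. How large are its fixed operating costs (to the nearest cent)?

Each unit contributes €276.93 − €122.50 = €154.43.
Fixed costs = break-even units × CM = 23,675 × €154.43 = €3,656,130.25.

€3,656,130.25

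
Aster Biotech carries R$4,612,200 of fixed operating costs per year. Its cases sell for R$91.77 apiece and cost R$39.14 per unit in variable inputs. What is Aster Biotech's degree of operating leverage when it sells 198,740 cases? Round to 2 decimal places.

1.79

Contribution at this volume is 198,740 × R$52.63 = R$10,459,686.20.
EBIT = R$10,459,686.20 − R$4,612,200 = R$5,847,486.20.
So DOL = total CM / EBIT = R$10,459,686.20 / R$5,847,486.20 = 1.7887.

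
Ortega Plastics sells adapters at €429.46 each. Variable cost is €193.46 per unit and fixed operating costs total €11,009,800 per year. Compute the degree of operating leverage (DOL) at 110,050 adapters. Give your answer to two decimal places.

1.74

Contribution at this volume is 110,050 × €236.00 = €25,971,800.00.
EBIT = €25,971,800.00 − €11,009,800 = €14,962,000.00.
So DOL = total CM / EBIT = €25,971,800.00 / €14,962,000.00 = 1.7359.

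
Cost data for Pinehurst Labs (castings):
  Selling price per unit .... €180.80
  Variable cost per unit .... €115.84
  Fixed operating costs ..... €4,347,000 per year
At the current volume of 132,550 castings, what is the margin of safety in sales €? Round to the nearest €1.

€11,866,247

Contribution margin per unit = €180.80 − €115.84 = €64.96. Break-even units = €4,347,000 ÷ €64.96 = 66,918.10; break-even revenue = 66,918.10 × €180.80 = €12,098,793.10.
Actual sales revenue = 132,550 × €180.80 = €23,965,040.00.
Margin of safety = €23,965,040.00 − €12,098,793.10 = €11,866,247.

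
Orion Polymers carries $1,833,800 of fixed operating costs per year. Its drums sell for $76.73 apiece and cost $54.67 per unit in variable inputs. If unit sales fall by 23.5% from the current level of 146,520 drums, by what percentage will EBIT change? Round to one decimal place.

-54.3%

At 146,520 units, contribution = 146,520 × $22.06 = $3,232,231.20.
Subtracting fixed costs: EBIT = $3,232,231.20 − $1,833,800 = $1,398,431.20.
Degree of operating leverage = $3,232,231.20 / $1,398,431.20 = 2.3113.
So EBIT moves 2.3113 × (-23.5%) = -54.3%.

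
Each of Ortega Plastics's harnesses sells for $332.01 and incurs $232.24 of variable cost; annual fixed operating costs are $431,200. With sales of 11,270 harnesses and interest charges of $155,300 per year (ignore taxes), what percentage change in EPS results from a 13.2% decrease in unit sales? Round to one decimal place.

-27.6%

Total contribution margin = 11,270 × $99.77 = $1,124,407.90.
EBIT = $1,124,407.90 − $431,200 = $693,207.90.
After interest of $155,300.00, pre-tax earnings = $537,907.90.
Degree of combined leverage = contribution ÷ (EBIT − I) = $1,124,407.90 ÷ $537,907.90 = 2.0903.
%ΔEPS = DCL × %ΔSales = 2.0903 × -13.2% = -27.6%.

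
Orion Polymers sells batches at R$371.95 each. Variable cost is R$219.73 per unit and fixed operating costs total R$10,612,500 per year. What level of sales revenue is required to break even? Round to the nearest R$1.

R$25,931,674

CM per unit = R$371.95 − R$219.73 = R$152.22; CM ratio = R$152.22 / R$371.95 = 0.4092.
Break-even revenue = fixed costs × price ÷ CM = R$10,612,500 × R$371.95 ÷ R$152.22 = R$25,931,674.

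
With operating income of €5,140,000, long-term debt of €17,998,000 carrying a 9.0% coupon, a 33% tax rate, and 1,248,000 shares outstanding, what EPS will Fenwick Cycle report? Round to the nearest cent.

€1.89

Pre-tax income = €5,140,000 − €1,619,820.00 = €3,520,180.00.
After tax at 33%: net income = €3,520,180.00 × 0.67 = €2,358,520.60.
EPS = €2,358,520.60 ÷ 1,248,000 = €1.89.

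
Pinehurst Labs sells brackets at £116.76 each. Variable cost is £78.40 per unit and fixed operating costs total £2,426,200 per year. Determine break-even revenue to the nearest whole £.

£7,384,857

Contribution margin per unit = £116.76 − £78.40 = £38.36, a CM ratio of £38.36 ÷ £116.76 = 0.3285.
Break-even sales = FC ÷ CM ratio = £2,426,200 × £116.76 / £38.36 = £7,384,857.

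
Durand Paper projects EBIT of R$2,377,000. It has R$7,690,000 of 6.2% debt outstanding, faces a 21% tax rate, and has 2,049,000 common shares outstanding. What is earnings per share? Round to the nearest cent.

Pre-tax income = R$2,377,000 − R$476,780.00 = R$1,900,220.00.
Net income = R$1,900,220.00 × (1 − 0.21) = R$1,501,173.80.
Per share: R$1,501,173.80 / 2,049,000 shares = R$0.73.

R$0.73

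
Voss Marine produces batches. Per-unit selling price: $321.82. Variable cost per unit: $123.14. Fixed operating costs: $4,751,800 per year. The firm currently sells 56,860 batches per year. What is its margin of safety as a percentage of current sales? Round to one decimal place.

57.9%

Each unit contributes $321.82 − $123.14 = $198.68. Break-even units = $4,751,800 ÷ $198.68 = 23,916.85; break-even revenue = 23,916.85 × $321.82 = $7,696,921.06.
Actual sales revenue = 56,860 × $321.82 = $18,298,685.20.
Margin of safety = ($18,298,685.20 − $7,696,921.06) ÷ $18,298,685.20 = 57.9%.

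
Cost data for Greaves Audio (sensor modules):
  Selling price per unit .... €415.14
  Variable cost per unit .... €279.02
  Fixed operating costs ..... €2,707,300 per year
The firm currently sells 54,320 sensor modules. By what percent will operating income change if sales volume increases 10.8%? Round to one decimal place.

Total contribution margin = 54,320 × €136.12 = €7,394,038.40.
Operating income = contribution − fixed costs = €7,394,038.40 − €2,707,300 = €4,686,738.40.
So DOL = total CM / EBIT = €7,394,038.40 / €4,686,738.40 = 1.5777.
%ΔEBIT = DOL × %ΔSales = 1.5777 × +10.8% = +17.0%.

+17.0%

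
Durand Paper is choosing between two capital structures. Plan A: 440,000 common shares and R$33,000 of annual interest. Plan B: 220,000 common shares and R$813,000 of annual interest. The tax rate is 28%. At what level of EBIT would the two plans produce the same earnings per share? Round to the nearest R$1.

At indifference, (EBIT − 33,000)(1 − t)/440,000 = (EBIT − 813,000)(1 − t)/220,000.
The (1 − t) factor cancels: (EBIT − 33,000) × 220,000 = (EBIT − 813,000) × 440,000.
EBIT × (440,000 − 220,000) = 813,000 × 440,000 − 33,000 × 220,000 = 350,460,000,000, so EBIT = 350,460,000,000 ÷ 220,000 = 1,593,000.00.

R$1,593,000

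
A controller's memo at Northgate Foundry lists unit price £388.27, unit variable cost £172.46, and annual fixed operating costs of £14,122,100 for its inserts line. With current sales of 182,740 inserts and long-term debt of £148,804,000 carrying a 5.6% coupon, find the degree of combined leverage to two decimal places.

2.32

Total contribution margin = 182,740 × £215.81 = £39,437,119.40.
Subtracting fixed costs: EBIT = £39,437,119.40 − £14,122,100 = £25,315,019.40. Interest = £8,333,024.00.
DOL = £39,437,119.40 ÷ £25,315,019.40 = 1.5579; DFL = £25,315,019.40 ÷ £16,981,995.40 = 1.4907.
Combined leverage = 1.5579 × 1.4907 = 2.3224.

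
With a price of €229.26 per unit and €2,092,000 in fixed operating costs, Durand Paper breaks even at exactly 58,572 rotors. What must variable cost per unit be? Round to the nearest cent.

€193.54

At break-even, FC = Q × (P − VC), so P − VC = €2,092,000 ÷ 58,572 = €35.7167.
Variable cost per unit = €229.26 − €35.7167 = €193.54.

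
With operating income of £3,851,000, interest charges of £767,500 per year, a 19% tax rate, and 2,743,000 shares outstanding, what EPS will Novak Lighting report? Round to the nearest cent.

£0.91

Pre-tax income = £3,851,000 − £767,500.00 = £3,083,500.00.
Net income = £3,083,500.00 × (1 − 0.19) = £2,497,635.00.
Per share: £2,497,635.00 / 2,743,000 shares = £0.91.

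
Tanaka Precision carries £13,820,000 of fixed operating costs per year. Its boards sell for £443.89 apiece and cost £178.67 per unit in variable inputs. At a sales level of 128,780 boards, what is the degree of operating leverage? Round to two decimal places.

At 128,780 units, contribution = 128,780 × £265.22 = £34,155,031.60.
EBIT = £34,155,031.60 − £13,820,000 = £20,335,031.60.
DOL = contribution ÷ EBIT = £34,155,031.60 ÷ £20,335,031.60 = 1.6796.

1.68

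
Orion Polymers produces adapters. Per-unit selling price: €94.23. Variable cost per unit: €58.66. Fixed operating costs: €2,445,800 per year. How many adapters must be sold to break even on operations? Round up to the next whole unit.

68,761 adapters

Unit CM = price − variable cost = €94.23 − €58.66 = €35.57.
Break-even Q = €2,445,800 / €35.57 = 68,760.19 → 68,761 adapters.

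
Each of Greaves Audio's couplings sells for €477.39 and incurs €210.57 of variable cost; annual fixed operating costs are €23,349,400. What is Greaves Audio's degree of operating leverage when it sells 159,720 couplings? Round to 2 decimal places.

2.21

Total contribution margin = 159,720 × €266.82 = €42,616,490.40.
Subtracting fixed costs: EBIT = €42,616,490.40 − €23,349,400 = €19,267,090.40.
So DOL = total CM / EBIT = €42,616,490.40 / €19,267,090.40 = 2.2119.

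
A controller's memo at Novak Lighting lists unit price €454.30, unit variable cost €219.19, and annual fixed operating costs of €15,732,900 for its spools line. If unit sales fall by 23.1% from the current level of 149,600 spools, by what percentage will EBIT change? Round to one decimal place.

At 149,600 units, contribution = 149,600 × €235.11 = €35,172,456.00.
EBIT = €35,172,456.00 − €15,732,900 = €19,439,556.00.
DOL = contribution ÷ EBIT = €35,172,456.00 ÷ €19,439,556.00 = 1.8093.
Operating income changes by 1.8093 × -23.1% = -41.8%.

-41.8%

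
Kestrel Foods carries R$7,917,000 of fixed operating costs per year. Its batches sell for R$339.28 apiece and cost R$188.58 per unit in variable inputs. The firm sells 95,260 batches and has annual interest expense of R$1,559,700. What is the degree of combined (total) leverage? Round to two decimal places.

2.94

Total contribution margin = 95,260 × R$150.70 = R$14,355,682.00.
EBIT = R$14,355,682.00 − R$7,917,000 = R$6,438,682.00. Interest = R$1,559,700.00, so EBIT − I = R$4,878,982.00.
Degree of total leverage = total CM / (EBIT − interest) = R$14,355,682.00 / R$4,878,982.00 = 2.9424.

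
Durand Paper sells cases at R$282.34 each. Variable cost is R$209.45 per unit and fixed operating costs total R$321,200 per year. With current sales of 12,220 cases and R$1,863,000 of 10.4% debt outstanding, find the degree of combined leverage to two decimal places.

2.37

Contribution at this volume is 12,220 × R$72.89 = R$890,715.80.
Subtracting fixed costs: EBIT = R$890,715.80 − R$321,200 = R$569,515.80. Interest = R$193,752.00, so EBIT − I = R$375,763.80.
Degree of total leverage = total CM / (EBIT − interest) = R$890,715.80 / R$375,763.80 = 2.3704.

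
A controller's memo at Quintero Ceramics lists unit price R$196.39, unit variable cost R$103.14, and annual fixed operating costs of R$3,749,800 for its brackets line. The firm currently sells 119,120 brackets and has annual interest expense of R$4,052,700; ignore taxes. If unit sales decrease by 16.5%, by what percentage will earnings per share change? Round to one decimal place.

Total contribution margin = 119,120 × R$93.25 = R$11,107,940.00.
EBIT = R$11,107,940.00 − R$3,749,800 = R$7,358,140.00.
Interest = R$4,052,700.00, so EBIT − I = R$3,305,440.00.
Degree of combined leverage = contribution ÷ (EBIT − I) = R$11,107,940.00 ÷ R$3,305,440.00 = 3.3605.
EPS therefore changes by 3.3605 × (-16.5%) = -55.4%.

-55.4%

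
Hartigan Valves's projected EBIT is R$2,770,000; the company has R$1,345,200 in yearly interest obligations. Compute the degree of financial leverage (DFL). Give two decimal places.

Annual interest charges come to R$1,345,200.00.
Degree of financial leverage = EBIT / (EBIT − interest) = R$2,770,000 / R$1,424,800.00 = 1.9441.

1.94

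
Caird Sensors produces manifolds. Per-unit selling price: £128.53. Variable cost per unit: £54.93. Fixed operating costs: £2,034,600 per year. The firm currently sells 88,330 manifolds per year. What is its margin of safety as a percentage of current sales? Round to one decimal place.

68.7%

Contribution margin per unit = £128.53 − £54.93 = £73.60. Break-even units = £2,034,600 ÷ £73.60 = 27,644.02; break-even revenue = 27,644.02 × £128.53 = £3,553,086.11.
Current sales = 88,330 × £128.53 = £11,353,054.90.
Margin of safety = (£11,353,054.90 − £3,553,086.11) ÷ £11,353,054.90 = 68.7%.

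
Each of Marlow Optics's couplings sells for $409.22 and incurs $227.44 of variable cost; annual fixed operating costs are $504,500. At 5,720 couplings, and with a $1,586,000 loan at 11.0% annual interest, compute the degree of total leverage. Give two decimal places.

At 5,720 units, contribution = 5,720 × $181.78 = $1,039,781.60.
Operating income = contribution − fixed costs = $1,039,781.60 − $504,500 = $535,281.60. Interest = $174,460.00.
DOL = $1,039,781.60 ÷ $535,281.60 = 1.9425; DFL = $535,281.60 ÷ $360,821.60 = 1.4835.
DCL = DOL × DFL = 1.9425 × 1.4835 = 2.8817.

2.88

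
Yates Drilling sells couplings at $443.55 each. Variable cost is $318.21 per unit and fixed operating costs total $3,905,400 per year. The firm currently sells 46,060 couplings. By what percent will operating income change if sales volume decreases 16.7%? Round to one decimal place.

Contribution at this volume is 46,060 × $125.34 = $5,773,160.40.
Operating income = contribution − fixed costs = $5,773,160.40 − $3,905,400 = $1,867,760.40.
Degree of operating leverage = $5,773,160.40 / $1,867,760.40 = 3.0910.
Operating income changes by 3.0910 × -16.7% = -51.6%.

-51.6%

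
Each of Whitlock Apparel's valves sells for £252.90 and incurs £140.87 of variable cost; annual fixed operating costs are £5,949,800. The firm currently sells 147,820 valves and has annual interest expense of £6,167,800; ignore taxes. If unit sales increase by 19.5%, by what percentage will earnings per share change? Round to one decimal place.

+72.7%

Total contribution margin = 147,820 × £112.03 = £16,560,274.60.
Subtracting fixed costs: EBIT = £16,560,274.60 − £5,949,800 = £10,610,474.60.
Interest = £6,167,800.00, so EBIT − I = £4,442,674.60.
DCL = total CM / (EBIT − I) = £16,560,274.60 / £4,442,674.60 = 3.7275.
EPS therefore changes by 3.7275 × (+19.5%) = +72.7%.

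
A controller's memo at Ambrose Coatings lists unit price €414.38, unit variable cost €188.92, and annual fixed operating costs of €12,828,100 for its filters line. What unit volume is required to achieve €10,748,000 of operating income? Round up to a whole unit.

104,569 filters

Unit CM = price − variable cost = €414.38 − €188.92 = €225.46.
Units = (FC + target) / CM = (€12,828,100 + €10,748,000) / €225.46 = 104,568.88, so 104,569 filters.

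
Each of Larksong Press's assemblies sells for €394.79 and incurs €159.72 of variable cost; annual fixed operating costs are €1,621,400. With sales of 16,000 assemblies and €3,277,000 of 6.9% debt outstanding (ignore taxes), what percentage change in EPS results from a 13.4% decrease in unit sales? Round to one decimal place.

-26.3%

Total contribution margin = 16,000 × €235.07 = €3,761,120.00.
Operating income = contribution − fixed costs = €3,761,120.00 − €1,621,400 = €2,139,720.00.
Interest = €226,113.00, so EBIT − I = €1,913,607.00.
Degree of combined leverage = contribution ÷ (EBIT − I) = €3,761,120.00 ÷ €1,913,607.00 = 1.9655.
%ΔEPS = DCL × %ΔSales = 1.9655 × -13.4% = -26.3%.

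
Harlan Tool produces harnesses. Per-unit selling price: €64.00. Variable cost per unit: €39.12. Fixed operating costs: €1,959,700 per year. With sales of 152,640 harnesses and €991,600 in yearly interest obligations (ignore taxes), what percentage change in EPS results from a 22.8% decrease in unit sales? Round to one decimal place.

-102.3%

Total contribution margin = 152,640 × €24.88 = €3,797,683.20.
Subtracting fixed costs: EBIT = €3,797,683.20 − €1,959,700 = €1,837,983.20.
After interest of €991,600.00, pre-tax earnings = €846,383.20.
DCL = total CM / (EBIT − I) = €3,797,683.20 / €846,383.20 = 4.4870.
%ΔEPS = DCL × %ΔSales = 4.4870 × -22.8% = -102.3%.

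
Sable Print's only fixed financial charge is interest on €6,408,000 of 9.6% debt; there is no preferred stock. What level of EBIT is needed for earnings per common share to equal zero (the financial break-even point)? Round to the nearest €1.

Annual interest = 9.6% × €6,408,000 = €615,168.00.
Without preferred stock the financial break-even is simply EBIT = interest = €615,168.00.

€615,168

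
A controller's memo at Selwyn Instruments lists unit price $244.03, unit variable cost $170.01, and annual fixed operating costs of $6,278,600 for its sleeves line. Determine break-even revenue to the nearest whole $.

$20,699,362

CM per unit = $244.03 − $170.01 = $74.02; CM ratio = $74.02 / $244.03 = 0.3033.
Break-even revenue = fixed costs × price ÷ CM = $6,278,600 × $244.03 ÷ $74.02 = $20,699,362.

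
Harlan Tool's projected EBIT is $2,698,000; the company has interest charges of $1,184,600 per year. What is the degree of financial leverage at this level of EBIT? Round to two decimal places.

1.78

Interest = $1,184,600.00.
Degree of financial leverage = EBIT / (EBIT − interest) = $2,698,000 / $1,513,400.00 = 1.7827.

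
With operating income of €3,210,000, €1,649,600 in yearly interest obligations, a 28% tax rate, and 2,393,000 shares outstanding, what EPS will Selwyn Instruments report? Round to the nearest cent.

€0.47

Pre-tax income = €3,210,000 − €1,649,600.00 = €1,560,400.00.
Net income = €1,560,400.00 × (1 − 0.28) = €1,123,488.00.
EPS = €1,123,488.00 ÷ 2,393,000 = €0.47.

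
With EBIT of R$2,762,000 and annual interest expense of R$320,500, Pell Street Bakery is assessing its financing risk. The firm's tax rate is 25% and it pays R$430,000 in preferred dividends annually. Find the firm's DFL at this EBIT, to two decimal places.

Annual interest charges come to R$320,500.00.
Preferred dividends grossed up pre-tax: R$430,000 / (1 − 0.25) = R$573,333.33.
DFL = EBIT ÷ [EBIT − I − D_p/(1−t)] = R$2,762,000 ÷ [R$2,762,000 − R$320,500.00 − R$573,333.33] = R$2,762,000 ÷ R$1,868,166.67 = 1.4785.

1.48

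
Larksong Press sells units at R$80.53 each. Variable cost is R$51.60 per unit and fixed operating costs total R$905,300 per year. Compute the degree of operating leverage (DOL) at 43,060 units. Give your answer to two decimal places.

3.66

Total contribution margin = 43,060 × R$28.93 = R$1,245,725.80.
Subtracting fixed costs: EBIT = R$1,245,725.80 − R$905,300 = R$340,425.80.
DOL = contribution ÷ EBIT = R$1,245,725.80 ÷ R$340,425.80 = 3.6593.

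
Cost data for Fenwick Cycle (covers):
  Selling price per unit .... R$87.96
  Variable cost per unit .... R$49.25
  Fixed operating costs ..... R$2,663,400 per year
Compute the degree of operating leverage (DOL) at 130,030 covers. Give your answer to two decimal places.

Total contribution margin = 130,030 × R$38.71 = R$5,033,461.30.
Operating income = contribution − fixed costs = R$5,033,461.30 − R$2,663,400 = R$2,370,061.30.
Degree of operating leverage = R$5,033,461.30 / R$2,370,061.30 = 2.1238.

2.12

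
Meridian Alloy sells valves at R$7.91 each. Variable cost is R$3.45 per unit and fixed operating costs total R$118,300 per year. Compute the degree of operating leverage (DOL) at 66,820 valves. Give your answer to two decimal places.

Contribution at this volume is 66,820 × R$4.46 = R$298,017.20.
EBIT = R$298,017.20 − R$118,300 = R$179,717.20.
So DOL = total CM / EBIT = R$298,017.20 / R$179,717.20 = 1.6583.

1.66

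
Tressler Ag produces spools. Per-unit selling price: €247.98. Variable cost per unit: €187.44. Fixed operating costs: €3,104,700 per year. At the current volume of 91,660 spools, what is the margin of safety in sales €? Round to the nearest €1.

Contribution margin per unit = €247.98 − €187.44 = €60.54. Break-even units = €3,104,700 ÷ €60.54 = 51,283.45; break-even revenue = 51,283.45 × €247.98 = €12,717,269.67.
Current sales = 91,660 × €247.98 = €22,729,846.80.
Margin of safety = €22,729,846.80 − €12,717,269.67 = €10,012,577.

€10,012,577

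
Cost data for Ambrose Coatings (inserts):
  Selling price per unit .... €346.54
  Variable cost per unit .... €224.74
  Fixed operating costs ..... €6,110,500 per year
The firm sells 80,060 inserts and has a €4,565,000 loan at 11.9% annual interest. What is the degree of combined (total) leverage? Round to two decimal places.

At 80,060 units, contribution = 80,060 × €121.80 = €9,751,308.00.
Operating income = contribution − fixed costs = €9,751,308.00 − €6,110,500 = €3,640,808.00. Interest = €543,235.00, so EBIT − I = €3,097,573.00.
Degree of total leverage = total CM / (EBIT − interest) = €9,751,308.00 / €3,097,573.00 = 3.1480.

3.15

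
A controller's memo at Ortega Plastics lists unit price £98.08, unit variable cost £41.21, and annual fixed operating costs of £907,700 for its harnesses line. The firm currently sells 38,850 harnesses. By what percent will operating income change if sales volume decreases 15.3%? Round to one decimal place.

-26.0%

Contribution at this volume is 38,850 × £56.87 = £2,209,399.50.
EBIT = £2,209,399.50 − £907,700 = £1,301,699.50.
So DOL = total CM / EBIT = £2,209,399.50 / £1,301,699.50 = 1.6973.
%ΔEBIT = DOL × %ΔSales = 1.6973 × -15.3% = -26.0%.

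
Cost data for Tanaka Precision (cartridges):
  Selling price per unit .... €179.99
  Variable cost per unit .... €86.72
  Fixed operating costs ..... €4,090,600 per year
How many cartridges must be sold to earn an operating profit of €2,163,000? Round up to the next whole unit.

67,049 cartridges

Unit CM = price − variable cost = €179.99 − €86.72 = €93.27.
Need Q such that Q × €93.27 − €4,090,600 = €2,163,000, i.e. Q = €6,253,600 / €93.27 = 67,048.35 → 67,049.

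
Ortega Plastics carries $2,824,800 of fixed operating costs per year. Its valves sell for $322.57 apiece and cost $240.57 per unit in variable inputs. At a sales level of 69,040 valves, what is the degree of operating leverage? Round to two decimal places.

2.00

At 69,040 units, contribution = 69,040 × $82.00 = $5,661,280.00.
EBIT = $5,661,280.00 − $2,824,800 = $2,836,480.00.
DOL = contribution ÷ EBIT = $5,661,280.00 ÷ $2,836,480.00 = 1.9959.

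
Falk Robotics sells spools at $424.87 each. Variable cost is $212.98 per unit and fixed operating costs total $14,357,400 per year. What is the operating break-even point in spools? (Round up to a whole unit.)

67,759 spools

Unit CM = price − variable cost = $424.87 − $212.98 = $211.89.
Break-even Q = $14,357,400 / $211.89 = 67,758.74 → 67,759 spools.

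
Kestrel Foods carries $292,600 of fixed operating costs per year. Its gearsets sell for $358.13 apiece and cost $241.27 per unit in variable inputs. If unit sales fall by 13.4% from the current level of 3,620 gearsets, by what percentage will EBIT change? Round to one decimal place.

Total contribution margin = 3,620 × $116.86 = $423,033.20.
Operating income = contribution − fixed costs = $423,033.20 − $292,600 = $130,433.20.
DOL = contribution ÷ EBIT = $423,033.20 ÷ $130,433.20 = 3.2433.
%ΔEBIT = DOL × %ΔSales = 3.2433 × -13.4% = -43.5%.

-43.5%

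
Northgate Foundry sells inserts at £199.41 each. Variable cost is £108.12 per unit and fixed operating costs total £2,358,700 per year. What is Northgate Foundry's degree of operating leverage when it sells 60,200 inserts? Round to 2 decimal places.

1.75

Total contribution margin = 60,200 × £91.29 = £5,495,658.00.
Operating income = contribution − fixed costs = £5,495,658.00 − £2,358,700 = £3,136,958.00.
Degree of operating leverage = £5,495,658.00 / £3,136,958.00 = 1.7519.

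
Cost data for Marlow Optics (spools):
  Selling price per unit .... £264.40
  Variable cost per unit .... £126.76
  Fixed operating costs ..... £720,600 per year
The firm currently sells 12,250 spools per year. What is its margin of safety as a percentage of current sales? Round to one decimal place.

Unit CM = price − variable cost = £264.40 − £126.76 = £137.64. Break-even units = £720,600 ÷ £137.64 = 5,235.40; break-even revenue = 5,235.40 × £264.40 = £1,384,238.88.
Current sales = 12,250 × £264.40 = £3,238,900.00.
Margin of safety = (£3,238,900.00 − £1,384,238.88) ÷ £3,238,900.00 = 57.3%.

57.3%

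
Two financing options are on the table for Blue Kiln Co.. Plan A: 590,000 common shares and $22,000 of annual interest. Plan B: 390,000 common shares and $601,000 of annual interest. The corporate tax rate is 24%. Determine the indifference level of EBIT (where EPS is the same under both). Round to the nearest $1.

Set EPS_A = EPS_B: (EBIT − $22,000)(1 − 0.24) ÷ 590,000 = (EBIT − $601,000)(1 − 0.24) ÷ 390,000.
The (1 − t) factor cancels: (EBIT − 22,000) × 390,000 = (EBIT − 601,000) × 590,000.
Solving, EBIT = (601,000·590,000 − 22,000·390,000) / (590,000 − 390,000) = 346,010,000,000 / 200,000 = 1,730,050.00.

$1,730,050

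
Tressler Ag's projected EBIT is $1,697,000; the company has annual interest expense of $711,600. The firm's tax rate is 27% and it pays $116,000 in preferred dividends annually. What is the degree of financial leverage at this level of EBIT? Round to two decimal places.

Annual interest charges come to $711,600.00.
Preferred dividends grossed up pre-tax: $116,000 / (1 − 0.27) = $158,904.11.
DFL = EBIT ÷ [EBIT − I − D_p/(1−t)] = $1,697,000 ÷ [$1,697,000 − $711,600.00 − $158,904.11] = $1,697,000 ÷ $826,495.89 = 2.0532.

2.05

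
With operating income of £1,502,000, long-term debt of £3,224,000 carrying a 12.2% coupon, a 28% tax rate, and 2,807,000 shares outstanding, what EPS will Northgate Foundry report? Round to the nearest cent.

Interest = £393,328.00, so EBT = £1,502,000 − £393,328.00 = £1,108,672.00.
Net income = £1,108,672.00 × (1 − 0.28) = £798,243.84.
Per share: £798,243.84 / 2,807,000 shares = £0.28.

£0.28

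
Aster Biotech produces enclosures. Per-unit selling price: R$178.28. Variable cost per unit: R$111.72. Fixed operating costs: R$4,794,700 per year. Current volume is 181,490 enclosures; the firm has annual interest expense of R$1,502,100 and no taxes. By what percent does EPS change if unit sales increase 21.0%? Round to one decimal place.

Contribution at this volume is 181,490 × R$66.56 = R$12,079,974.40.
EBIT = R$12,079,974.40 − R$4,794,700 = R$7,285,274.40.
After interest of R$1,502,100.00, pre-tax earnings = R$5,783,174.40.
Degree of combined leverage = contribution ÷ (EBIT − I) = R$12,079,974.40 ÷ R$5,783,174.40 = 2.0888.
%ΔEPS = DCL × %ΔSales = 2.0888 × +21.0% = +43.9%.

+43.9%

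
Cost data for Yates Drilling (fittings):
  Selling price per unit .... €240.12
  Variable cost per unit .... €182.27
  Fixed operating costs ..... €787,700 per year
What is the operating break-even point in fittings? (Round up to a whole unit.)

Contribution margin per unit = €240.12 − €182.27 = €57.85.
Units to break even: €787,700 ÷ €57.85 = 13,616.25, rounded up to 13,617.

13,617 fittings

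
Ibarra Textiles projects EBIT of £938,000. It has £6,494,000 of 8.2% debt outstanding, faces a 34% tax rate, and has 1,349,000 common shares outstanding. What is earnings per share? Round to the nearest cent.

Pre-tax income = £938,000 − £532,508.00 = £405,492.00.
Net income = £405,492.00 × (1 − 0.34) = £267,624.72.
Per share: £267,624.72 / 1,349,000 shares = £0.20.

£0.20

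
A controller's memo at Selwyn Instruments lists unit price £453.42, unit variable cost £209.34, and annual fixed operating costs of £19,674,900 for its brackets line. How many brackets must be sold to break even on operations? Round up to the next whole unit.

Each unit contributes £453.42 − £209.34 = £244.08.
Break-even volume = fixed costs ÷ CM per unit = £19,674,900 ÷ £244.08 = 80,608.41, so 80,609 brackets.

80,609 brackets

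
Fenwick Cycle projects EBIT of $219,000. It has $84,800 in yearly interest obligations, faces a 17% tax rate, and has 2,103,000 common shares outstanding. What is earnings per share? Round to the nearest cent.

$0.05

Interest = $84,800.00, so EBT = $219,000 − $84,800.00 = $134,200.00.
Net income = $134,200.00 × (1 − 0.17) = $111,386.00.
Per share: $111,386.00 / 2,103,000 shares = $0.05.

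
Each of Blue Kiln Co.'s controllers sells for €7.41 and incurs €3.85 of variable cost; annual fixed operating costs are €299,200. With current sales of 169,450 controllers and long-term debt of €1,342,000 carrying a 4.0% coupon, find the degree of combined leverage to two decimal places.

2.41

Total contribution margin = 169,450 × €3.56 = €603,242.00.
Operating income = contribution − fixed costs = €603,242.00 − €299,200 = €304,042.00. Interest = €53,680.00, so EBIT − I = €250,362.00.
Degree of total leverage = total CM / (EBIT − interest) = €603,242.00 / €250,362.00 = 2.4095.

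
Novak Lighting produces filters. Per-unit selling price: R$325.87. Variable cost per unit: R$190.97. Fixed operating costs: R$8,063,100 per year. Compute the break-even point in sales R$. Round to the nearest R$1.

R$19,477,557

CM per unit = R$325.87 − R$190.97 = R$134.90; CM ratio = R$134.90 / R$325.87 = 0.4140.
Break-even revenue = fixed costs × price ÷ CM = R$8,063,100 × R$325.87 ÷ R$134.90 = R$19,477,557.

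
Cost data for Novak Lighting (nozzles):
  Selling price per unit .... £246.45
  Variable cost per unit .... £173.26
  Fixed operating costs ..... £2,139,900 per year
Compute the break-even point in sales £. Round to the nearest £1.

£7,205,607

Contribution margin per unit = £246.45 − £173.26 = £73.19, a CM ratio of £73.19 ÷ £246.45 = 0.2970.
Break-even sales = FC ÷ CM ratio = £2,139,900 × £246.45 / £73.19 = £7,205,607.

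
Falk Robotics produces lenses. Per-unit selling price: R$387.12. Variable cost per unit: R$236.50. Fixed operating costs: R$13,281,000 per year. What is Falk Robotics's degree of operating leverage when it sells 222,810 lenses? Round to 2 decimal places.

1.65

Contribution at this volume is 222,810 × R$150.62 = R$33,559,642.20.
Subtracting fixed costs: EBIT = R$33,559,642.20 − R$13,281,000 = R$20,278,642.20.
DOL = contribution ÷ EBIT = R$33,559,642.20 ÷ R$20,278,642.20 = 1.6549.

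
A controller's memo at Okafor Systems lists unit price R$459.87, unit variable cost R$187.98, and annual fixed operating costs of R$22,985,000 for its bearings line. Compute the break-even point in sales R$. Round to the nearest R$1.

Contribution margin per unit = R$459.87 − R$187.98 = R$271.89, a CM ratio of R$271.89 ÷ R$459.87 = 0.5912.
Break-even revenue = fixed costs × price ÷ CM = R$22,985,000 × R$459.87 ÷ R$271.89 = R$38,876,428.

R$38,876,428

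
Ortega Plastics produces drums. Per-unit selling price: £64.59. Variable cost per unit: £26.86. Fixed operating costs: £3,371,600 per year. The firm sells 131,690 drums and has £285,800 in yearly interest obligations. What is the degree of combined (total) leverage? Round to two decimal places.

3.79

At 131,690 units, contribution = 131,690 × £37.73 = £4,968,663.70.
Operating income = contribution − fixed costs = £4,968,663.70 − £3,371,600 = £1,597,063.70. Interest = £285,800.00.
DOL = £4,968,663.70 ÷ £1,597,063.70 = 3.1111; DFL = £1,597,063.70 ÷ £1,311,263.70 = 1.2180.
DCL = DOL × DFL = 3.1111 × 1.2180 = 3.7893.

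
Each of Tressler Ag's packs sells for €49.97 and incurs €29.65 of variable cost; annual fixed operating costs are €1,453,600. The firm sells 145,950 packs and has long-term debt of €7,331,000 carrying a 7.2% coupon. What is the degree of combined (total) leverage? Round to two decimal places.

At 145,950 units, contribution = 145,950 × €20.32 = €2,965,704.00.
Operating income = contribution − fixed costs = €2,965,704.00 − €1,453,600 = €1,512,104.00. Interest = €527,832.00, so EBIT − I = €984,272.00.
DCL = contribution ÷ (EBIT − I) = €2,965,704.00 ÷ €984,272.00 = 3.0131.

3.01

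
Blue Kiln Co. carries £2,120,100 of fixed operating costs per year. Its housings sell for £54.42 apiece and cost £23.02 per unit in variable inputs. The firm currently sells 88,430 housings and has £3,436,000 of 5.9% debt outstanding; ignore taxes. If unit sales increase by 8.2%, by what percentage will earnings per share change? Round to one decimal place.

At 88,430 units, contribution = 88,430 × £31.40 = £2,776,702.00.
Subtracting fixed costs: EBIT = £2,776,702.00 − £2,120,100 = £656,602.00.
Interest = £202,724.00, so EBIT − I = £453,878.00.
Degree of combined leverage = contribution ÷ (EBIT − I) = £2,776,702.00 ÷ £453,878.00 = 6.1177.
EPS therefore changes by 6.1177 × (+8.2%) = +50.2%.

+50.2%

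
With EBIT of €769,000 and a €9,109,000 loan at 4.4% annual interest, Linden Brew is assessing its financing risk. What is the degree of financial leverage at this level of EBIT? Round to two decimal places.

2.09

Interest = €400,796.00.
DFL = EBIT ÷ (EBIT − I) = €769,000 ÷ (€769,000 − €400,796.00) = €769,000 ÷ €368,204.00 = 2.0885.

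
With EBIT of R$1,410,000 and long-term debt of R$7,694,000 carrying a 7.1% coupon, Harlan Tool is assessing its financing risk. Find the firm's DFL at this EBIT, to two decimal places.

Interest = R$546,274.00.
DFL = EBIT ÷ (EBIT − I) = R$1,410,000 ÷ (R$1,410,000 − R$546,274.00) = R$1,410,000 ÷ R$863,726.00 = 1.6325.

1.63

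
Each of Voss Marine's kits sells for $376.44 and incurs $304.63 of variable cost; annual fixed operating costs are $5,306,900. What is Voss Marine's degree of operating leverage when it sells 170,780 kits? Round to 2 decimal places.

1.76

At 170,780 units, contribution = 170,780 × $71.81 = $12,263,711.80.
EBIT = $12,263,711.80 − $5,306,900 = $6,956,811.80.
DOL = contribution ÷ EBIT = $12,263,711.80 ÷ $6,956,811.80 = 1.7628.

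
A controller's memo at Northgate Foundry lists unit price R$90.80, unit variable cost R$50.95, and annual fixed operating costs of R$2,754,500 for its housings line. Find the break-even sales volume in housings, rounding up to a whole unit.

Unit CM = price − variable cost = R$90.80 − R$50.95 = R$39.85.
Units to break even: R$2,754,500 ÷ R$39.85 = 69,121.71, rounded up to 69,122.

69,122 housings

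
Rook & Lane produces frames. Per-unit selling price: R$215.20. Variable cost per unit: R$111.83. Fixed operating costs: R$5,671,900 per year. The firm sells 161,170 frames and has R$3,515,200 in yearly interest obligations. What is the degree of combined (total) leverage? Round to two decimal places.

2.23

At 161,170 units, contribution = 161,170 × R$103.37 = R$16,660,142.90.
Operating income = contribution − fixed costs = R$16,660,142.90 − R$5,671,900 = R$10,988,242.90. Interest = R$3,515,200.00, so EBIT − I = R$7,473,042.90.
Degree of total leverage = total CM / (EBIT − interest) = R$16,660,142.90 / R$7,473,042.90 = 2.2294.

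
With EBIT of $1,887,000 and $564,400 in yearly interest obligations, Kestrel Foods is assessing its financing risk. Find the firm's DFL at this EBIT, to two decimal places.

1.43

Interest = $564,400.00.
Degree of financial leverage = EBIT / (EBIT − interest) = $1,887,000 / $1,322,600.00 = 1.4267.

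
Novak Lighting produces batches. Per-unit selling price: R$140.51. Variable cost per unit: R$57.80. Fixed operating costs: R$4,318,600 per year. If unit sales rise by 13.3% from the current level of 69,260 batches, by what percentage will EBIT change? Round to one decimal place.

Total contribution margin = 69,260 × R$82.71 = R$5,728,494.60.
Subtracting fixed costs: EBIT = R$5,728,494.60 − R$4,318,600 = R$1,409,894.60.
DOL = contribution ÷ EBIT = R$5,728,494.60 ÷ R$1,409,894.60 = 4.0631.
%ΔEBIT = DOL × %ΔSales = 4.0631 × +13.3% = +54.0%.

+54.0%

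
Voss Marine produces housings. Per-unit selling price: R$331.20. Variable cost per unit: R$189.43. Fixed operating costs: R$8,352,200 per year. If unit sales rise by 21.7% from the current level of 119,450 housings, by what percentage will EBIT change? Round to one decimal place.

Total contribution margin = 119,450 × R$141.77 = R$16,934,426.50.
EBIT = R$16,934,426.50 − R$8,352,200 = R$8,582,226.50.
So DOL = total CM / EBIT = R$16,934,426.50 / R$8,582,226.50 = 1.9732.
%ΔEBIT = DOL × %ΔSales = 1.9732 × +21.7% = +42.8%.

+42.8%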